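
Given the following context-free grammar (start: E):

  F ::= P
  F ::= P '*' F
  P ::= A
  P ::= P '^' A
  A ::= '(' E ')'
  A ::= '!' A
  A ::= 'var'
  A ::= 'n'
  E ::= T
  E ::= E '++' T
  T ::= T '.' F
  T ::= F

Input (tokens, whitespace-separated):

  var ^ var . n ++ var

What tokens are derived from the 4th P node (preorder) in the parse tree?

var

[E [E [T [T [F [P [P [A var]] ^ [A var]]]] . [F [P [A n]]]]] ++ [T [F [P [A var]]]]]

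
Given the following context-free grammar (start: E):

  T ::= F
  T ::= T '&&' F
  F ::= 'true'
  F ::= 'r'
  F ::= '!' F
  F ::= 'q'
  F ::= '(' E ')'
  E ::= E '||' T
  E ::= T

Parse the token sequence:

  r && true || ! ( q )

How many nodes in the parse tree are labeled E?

3

[E [E [T [T [F r]] && [F true]]] || [T [F ! [F ( [E [T [F q]]] )]]]]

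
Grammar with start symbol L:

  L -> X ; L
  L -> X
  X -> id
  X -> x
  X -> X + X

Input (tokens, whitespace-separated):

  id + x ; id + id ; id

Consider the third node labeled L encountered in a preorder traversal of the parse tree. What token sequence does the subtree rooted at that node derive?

[L [X [X id] + [X x]] ; [L [X [X id] + [X id]] ; [L [X id]]]]

id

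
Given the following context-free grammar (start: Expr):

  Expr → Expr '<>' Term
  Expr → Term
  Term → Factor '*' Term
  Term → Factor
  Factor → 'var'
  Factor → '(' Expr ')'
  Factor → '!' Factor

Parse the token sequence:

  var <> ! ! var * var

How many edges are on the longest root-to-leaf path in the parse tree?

5

[Expr [Expr [Term [Factor var]]] <> [Term [Factor ! [Factor ! [Factor var]]] * [Term [Factor var]]]]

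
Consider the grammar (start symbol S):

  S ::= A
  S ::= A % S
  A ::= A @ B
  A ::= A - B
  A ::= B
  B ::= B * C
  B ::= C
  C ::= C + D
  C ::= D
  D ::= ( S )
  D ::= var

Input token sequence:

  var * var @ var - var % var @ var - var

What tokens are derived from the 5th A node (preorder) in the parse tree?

var @ var

[S [A [A [A [B [B [C [D var]]] * [C [D var]]]] @ [B [C [D var]]]] - [B [C [D var]]]] % [S [A [A [A [B [C [D var]]]] @ [B [C [D var]]]] - [B [C [D var]]]]]]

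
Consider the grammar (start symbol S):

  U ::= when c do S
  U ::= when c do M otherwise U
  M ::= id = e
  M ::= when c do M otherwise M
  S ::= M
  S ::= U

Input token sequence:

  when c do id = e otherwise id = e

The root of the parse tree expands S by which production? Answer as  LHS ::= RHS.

[S [M when c do [M id = e] otherwise [M id = e]]]

S ::= M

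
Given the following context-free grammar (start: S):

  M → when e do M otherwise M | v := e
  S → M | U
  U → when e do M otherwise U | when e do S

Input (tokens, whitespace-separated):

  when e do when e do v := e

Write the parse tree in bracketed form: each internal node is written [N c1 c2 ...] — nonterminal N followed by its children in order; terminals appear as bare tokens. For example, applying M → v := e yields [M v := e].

[S [U when e do [S [U when e do [S [M v := e]]]]]]

S
U
when e do S
when e do U
when e do when e do S
when e do when e do M
when e do when e do v := e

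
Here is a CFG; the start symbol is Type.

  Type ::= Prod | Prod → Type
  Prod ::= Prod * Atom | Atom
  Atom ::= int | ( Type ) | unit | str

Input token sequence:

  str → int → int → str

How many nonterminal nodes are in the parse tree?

[Type [Prod [Atom str]] → [Type [Prod [Atom int]] → [Type [Prod [Atom int]] → [Type [Prod [Atom str]]]]]]

12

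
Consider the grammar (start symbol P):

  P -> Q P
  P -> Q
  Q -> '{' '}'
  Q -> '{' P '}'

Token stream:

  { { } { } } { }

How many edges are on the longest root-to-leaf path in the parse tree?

[P [Q { [P [Q { }] [P [Q { }]]] }] [P [Q { }]]]

5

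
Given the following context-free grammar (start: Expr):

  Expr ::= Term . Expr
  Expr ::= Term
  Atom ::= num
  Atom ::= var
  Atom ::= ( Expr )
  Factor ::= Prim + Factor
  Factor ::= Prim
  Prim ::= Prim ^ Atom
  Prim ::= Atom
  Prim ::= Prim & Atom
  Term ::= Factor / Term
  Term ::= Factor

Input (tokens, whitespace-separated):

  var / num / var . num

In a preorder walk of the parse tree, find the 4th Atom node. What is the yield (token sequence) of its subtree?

[Expr [Term [Factor [Prim [Atom var]]] / [Term [Factor [Prim [Atom num]]] / [Term [Factor [Prim [Atom var]]]]]] . [Expr [Term [Factor [Prim [Atom num]]]]]]

num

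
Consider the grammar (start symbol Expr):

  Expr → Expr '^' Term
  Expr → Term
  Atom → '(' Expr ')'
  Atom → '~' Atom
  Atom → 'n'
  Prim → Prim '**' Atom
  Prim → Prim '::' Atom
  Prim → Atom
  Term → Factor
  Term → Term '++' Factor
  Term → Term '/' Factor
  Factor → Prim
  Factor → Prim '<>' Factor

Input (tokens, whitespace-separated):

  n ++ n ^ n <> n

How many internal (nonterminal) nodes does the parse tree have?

[Expr [Expr [Term [Term [Factor [Prim [Atom n]]]] ++ [Factor [Prim [Atom n]]]]] ^ [Term [Factor [Prim [Atom n]] <> [Factor [Prim [Atom n]]]]]]

17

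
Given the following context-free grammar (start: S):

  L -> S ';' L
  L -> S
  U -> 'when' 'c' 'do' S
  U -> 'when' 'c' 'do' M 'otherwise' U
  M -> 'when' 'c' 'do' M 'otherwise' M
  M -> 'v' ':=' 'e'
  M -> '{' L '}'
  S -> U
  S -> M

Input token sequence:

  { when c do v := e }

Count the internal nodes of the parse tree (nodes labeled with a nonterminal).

7

[S [M { [L [S [U when c do [S [M v := e]]]]] }]]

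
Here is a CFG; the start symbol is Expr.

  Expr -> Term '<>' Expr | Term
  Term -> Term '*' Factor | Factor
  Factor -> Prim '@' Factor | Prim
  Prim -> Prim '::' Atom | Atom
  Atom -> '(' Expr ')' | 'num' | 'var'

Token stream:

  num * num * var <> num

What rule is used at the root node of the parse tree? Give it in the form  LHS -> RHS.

Expr -> Term '<>' Expr

[Expr [Term [Term [Term [Factor [Prim [Atom num]]]] * [Factor [Prim [Atom num]]]] * [Factor [Prim [Atom var]]]] <> [Expr [Term [Factor [Prim [Atom num]]]]]]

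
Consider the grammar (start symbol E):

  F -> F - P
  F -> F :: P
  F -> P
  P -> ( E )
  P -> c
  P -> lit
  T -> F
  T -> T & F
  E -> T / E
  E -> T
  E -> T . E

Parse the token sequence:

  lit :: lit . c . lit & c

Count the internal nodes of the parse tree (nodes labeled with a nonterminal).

17

[E [T [F [F [P lit]] :: [P lit]]] . [E [T [F [P c]]] . [E [T [T [F [P lit]]] & [F [P c]]]]]]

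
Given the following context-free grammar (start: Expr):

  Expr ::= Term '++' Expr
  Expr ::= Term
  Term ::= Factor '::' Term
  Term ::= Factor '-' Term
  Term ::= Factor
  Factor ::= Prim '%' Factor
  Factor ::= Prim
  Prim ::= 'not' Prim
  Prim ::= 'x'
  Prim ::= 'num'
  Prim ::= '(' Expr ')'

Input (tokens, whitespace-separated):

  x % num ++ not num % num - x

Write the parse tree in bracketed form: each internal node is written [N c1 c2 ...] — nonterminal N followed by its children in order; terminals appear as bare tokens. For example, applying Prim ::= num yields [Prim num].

Expr
Term ++ Expr
Factor ++ Expr
Prim % Factor ++ Expr
x % Factor ++ Expr
x % Prim ++ Expr
x % num ++ Expr
x % num ++ Term
x % num ++ Factor - Term
x % num ++ Prim % Factor - Term
x % num ++ not Prim % Factor - Term
x % num ++ not num % Factor - Term
x % num ++ not num % Prim - Term
x % num ++ not num % num - Term
x % num ++ not num % num - Factor
x % num ++ not num % num - Prim
x % num ++ not num % num - x

[Expr [Term [Factor [Prim x] % [Factor [Prim num]]]] ++ [Expr [Term [Factor [Prim not [Prim num]] % [Factor [Prim num]]] - [Term [Factor [Prim x]]]]]]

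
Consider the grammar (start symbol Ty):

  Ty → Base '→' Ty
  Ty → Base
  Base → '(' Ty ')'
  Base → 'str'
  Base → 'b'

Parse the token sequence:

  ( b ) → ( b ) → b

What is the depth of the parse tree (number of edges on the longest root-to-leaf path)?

5

[Ty [Base ( [Ty [Base b]] )] → [Ty [Base ( [Ty [Base b]] )] → [Ty [Base b]]]]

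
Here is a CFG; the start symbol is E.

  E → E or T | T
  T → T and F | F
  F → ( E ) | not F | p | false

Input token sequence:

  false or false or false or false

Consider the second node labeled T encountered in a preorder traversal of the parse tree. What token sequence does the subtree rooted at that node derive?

false

[E [E [E [E [T [F false]]] or [T [F false]]] or [T [F false]]] or [T [F false]]]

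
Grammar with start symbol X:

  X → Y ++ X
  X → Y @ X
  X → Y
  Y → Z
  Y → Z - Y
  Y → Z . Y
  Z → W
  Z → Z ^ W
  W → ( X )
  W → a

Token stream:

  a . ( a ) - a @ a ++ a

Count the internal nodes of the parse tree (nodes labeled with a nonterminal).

22

[X [Y [Z [W a]] . [Y [Z [W ( [X [Y [Z [W a]]]] )]] - [Y [Z [W a]]]]] @ [X [Y [Z [W a]]] ++ [X [Y [Z [W a]]]]]]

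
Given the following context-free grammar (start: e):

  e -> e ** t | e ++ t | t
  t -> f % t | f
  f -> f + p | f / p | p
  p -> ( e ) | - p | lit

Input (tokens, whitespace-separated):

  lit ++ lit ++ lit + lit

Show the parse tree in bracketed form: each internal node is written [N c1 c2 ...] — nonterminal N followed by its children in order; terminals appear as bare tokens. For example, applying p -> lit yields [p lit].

e
e ++ t
e ++ t ++ t
t ++ t ++ t
f ++ t ++ t
p ++ t ++ t
lit ++ t ++ t
lit ++ f ++ t
lit ++ p ++ t
lit ++ lit ++ t
lit ++ lit ++ f
lit ++ lit ++ f + p
lit ++ lit ++ p + p
lit ++ lit ++ lit + p
lit ++ lit ++ lit + lit

[e [e [e [t [f [p lit]]]] ++ [t [f [p lit]]]] ++ [t [f [f [p lit]] + [p lit]]]]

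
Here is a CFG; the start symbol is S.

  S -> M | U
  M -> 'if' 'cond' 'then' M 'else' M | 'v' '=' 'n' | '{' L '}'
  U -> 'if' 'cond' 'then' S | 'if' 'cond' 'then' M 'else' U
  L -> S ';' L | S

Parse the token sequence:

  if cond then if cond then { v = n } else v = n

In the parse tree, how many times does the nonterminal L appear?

1

[S [U if cond then [S [M if cond then [M { [L [S [M v = n]]] }] else [M v = n]]]]]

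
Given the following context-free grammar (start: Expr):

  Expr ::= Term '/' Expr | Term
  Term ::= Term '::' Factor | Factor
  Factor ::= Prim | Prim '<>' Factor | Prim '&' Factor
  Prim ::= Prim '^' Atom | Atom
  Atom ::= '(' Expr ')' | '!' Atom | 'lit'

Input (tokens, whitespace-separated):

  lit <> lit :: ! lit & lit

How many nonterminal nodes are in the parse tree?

[Expr [Term [Term [Factor [Prim [Atom lit]] <> [Factor [Prim [Atom lit]]]]] :: [Factor [Prim [Atom ! [Atom lit]]] & [Factor [Prim [Atom lit]]]]]]

16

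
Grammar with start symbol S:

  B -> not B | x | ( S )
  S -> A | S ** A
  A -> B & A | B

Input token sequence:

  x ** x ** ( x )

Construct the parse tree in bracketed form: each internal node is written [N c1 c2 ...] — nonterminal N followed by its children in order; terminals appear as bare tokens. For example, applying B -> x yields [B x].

[S [S [S [A [B x]]] ** [A [B x]]] ** [A [B ( [S [A [B x]]] )]]]

S
S ** A
S ** A ** A
A ** A ** A
B ** A ** A
x ** A ** A
x ** B ** A
x ** x ** A
x ** x ** B
x ** x ** ( S )
x ** x ** ( A )
x ** x ** ( B )
x ** x ** ( x )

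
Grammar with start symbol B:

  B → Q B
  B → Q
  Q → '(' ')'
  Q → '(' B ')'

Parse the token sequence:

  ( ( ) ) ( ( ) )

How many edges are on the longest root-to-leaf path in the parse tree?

[B [Q ( [B [Q ( )]] )] [B [Q ( [B [Q ( )]] )]]]

5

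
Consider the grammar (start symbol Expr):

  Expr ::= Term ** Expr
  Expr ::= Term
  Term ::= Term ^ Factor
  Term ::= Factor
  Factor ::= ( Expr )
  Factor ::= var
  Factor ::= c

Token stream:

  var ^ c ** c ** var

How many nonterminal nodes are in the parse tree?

[Expr [Term [Term [Factor var]] ^ [Factor c]] ** [Expr [Term [Factor c]] ** [Expr [Term [Factor var]]]]]

11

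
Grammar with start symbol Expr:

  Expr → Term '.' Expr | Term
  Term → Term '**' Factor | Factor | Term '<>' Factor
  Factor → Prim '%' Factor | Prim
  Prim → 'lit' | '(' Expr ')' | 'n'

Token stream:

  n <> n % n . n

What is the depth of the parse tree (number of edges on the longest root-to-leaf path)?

[Expr [Term [Term [Factor [Prim n]]] <> [Factor [Prim n] % [Factor [Prim n]]]] . [Expr [Term [Factor [Prim n]]]]]

5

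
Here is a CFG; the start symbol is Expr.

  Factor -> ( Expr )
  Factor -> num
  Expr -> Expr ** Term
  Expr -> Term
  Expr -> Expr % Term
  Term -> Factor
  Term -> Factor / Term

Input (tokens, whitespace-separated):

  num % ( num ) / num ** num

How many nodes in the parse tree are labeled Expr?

4

[Expr [Expr [Expr [Term [Factor num]]] % [Term [Factor ( [Expr [Term [Factor num]]] )] / [Term [Factor num]]]] ** [Term [Factor num]]]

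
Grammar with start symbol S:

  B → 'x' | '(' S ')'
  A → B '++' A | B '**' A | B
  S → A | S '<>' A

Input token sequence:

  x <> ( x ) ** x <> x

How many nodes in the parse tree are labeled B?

5

[S [S [S [A [B x]]] <> [A [B ( [S [A [B x]]] )] ** [A [B x]]]] <> [A [B x]]]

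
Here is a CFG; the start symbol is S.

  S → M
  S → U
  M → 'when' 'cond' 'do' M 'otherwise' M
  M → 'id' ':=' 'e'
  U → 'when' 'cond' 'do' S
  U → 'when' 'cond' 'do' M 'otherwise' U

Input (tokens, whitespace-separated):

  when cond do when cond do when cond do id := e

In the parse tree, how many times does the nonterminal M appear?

1

[S [U when cond do [S [U when cond do [S [U when cond do [S [M id := e]]]]]]]]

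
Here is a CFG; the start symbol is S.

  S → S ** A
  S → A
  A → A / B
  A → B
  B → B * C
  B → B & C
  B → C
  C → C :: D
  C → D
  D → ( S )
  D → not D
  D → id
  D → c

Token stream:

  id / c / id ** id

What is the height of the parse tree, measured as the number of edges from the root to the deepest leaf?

[S [S [A [A [A [B [C [D id]]]] / [B [C [D c]]]] / [B [C [D id]]]]] ** [A [B [C [D id]]]]]

8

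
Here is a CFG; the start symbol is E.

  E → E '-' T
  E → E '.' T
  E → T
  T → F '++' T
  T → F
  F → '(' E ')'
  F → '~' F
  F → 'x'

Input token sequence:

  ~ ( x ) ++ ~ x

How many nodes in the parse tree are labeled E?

[E [T [F ~ [F ( [E [T [F x]]] )]] ++ [T [F ~ [F x]]]]]

2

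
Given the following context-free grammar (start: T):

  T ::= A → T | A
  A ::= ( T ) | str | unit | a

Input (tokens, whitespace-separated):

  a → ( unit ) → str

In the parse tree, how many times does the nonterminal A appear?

[T [A a] → [T [A ( [T [A unit]] )] → [T [A str]]]]

4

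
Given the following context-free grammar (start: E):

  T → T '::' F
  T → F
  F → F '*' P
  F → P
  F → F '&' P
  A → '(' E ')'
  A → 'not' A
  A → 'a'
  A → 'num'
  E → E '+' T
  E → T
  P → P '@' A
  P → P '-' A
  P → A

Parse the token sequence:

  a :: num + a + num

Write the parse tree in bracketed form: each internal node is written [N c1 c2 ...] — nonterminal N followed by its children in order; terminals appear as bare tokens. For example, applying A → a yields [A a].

[E [E [E [T [T [F [P [A a]]]] :: [F [P [A num]]]]] + [T [F [P [A a]]]]] + [T [F [P [A num]]]]]

E
E + T
E + T + T
T + T + T
T :: F + T + T
F :: F + T + T
P :: F + T + T
A :: F + T + T
a :: F + T + T
a :: P + T + T
a :: A + T + T
a :: num + T + T
a :: num + F + T
a :: num + P + T
a :: num + A + T
a :: num + a + T
a :: num + a + F
a :: num + a + P
a :: num + a + A
a :: num + a + num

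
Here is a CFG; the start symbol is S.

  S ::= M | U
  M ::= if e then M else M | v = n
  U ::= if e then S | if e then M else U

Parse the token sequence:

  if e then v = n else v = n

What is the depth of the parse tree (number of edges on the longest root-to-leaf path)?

3

[S [M if e then [M v = n] else [M v = n]]]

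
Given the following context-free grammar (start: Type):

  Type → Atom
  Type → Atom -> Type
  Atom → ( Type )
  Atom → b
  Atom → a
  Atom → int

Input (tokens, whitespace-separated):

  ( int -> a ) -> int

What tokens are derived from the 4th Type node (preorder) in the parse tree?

[Type [Atom ( [Type [Atom int] -> [Type [Atom a]]] )] -> [Type [Atom int]]]

int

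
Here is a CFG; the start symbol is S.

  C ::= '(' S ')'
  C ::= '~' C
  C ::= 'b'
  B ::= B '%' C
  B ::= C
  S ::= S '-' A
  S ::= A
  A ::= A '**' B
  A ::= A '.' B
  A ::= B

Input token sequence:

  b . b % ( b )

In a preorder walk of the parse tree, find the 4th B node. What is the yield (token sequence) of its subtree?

[S [A [A [B [C b]]] . [B [B [C b]] % [C ( [S [A [B [C b]]]] )]]]]

b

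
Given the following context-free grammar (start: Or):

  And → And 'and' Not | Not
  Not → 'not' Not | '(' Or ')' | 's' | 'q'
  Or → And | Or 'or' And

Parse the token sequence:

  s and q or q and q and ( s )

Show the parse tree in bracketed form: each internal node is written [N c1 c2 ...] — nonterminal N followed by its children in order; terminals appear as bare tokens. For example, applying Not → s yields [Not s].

[Or [Or [And [And [Not s]] and [Not q]]] or [And [And [And [Not q]] and [Not q]] and [Not ( [Or [And [Not s]]] )]]]

Or
Or or And
And or And
And and Not or And
Not and Not or And
s and Not or And
s and q or And
s and q or And and Not
s and q or And and Not and Not
s and q or Not and Not and Not
s and q or q and Not and Not
s and q or q and q and Not
s and q or q and q and ( Or )
s and q or q and q and ( And )
s and q or q and q and ( Not )
s and q or q and q and ( s )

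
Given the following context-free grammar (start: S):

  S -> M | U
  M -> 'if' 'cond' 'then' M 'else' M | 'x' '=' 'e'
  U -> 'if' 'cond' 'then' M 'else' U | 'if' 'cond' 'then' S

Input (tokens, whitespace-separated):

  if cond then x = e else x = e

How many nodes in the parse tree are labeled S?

1

[S [M if cond then [M x = e] else [M x = e]]]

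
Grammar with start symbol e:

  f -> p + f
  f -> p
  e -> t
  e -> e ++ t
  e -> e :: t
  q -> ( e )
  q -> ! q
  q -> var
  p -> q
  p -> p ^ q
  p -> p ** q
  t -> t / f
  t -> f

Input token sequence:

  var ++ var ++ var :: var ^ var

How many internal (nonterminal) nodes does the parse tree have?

22

[e [e [e [e [t [f [p [q var]]]]] ++ [t [f [p [q var]]]]] ++ [t [f [p [q var]]]]] :: [t [f [p [p [q var]] ^ [q var]]]]]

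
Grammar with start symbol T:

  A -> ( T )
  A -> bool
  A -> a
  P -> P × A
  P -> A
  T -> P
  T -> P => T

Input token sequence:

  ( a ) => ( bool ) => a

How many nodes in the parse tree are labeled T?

[T [P [A ( [T [P [A a]]] )]] => [T [P [A ( [T [P [A bool]]] )]] => [T [P [A a]]]]]

5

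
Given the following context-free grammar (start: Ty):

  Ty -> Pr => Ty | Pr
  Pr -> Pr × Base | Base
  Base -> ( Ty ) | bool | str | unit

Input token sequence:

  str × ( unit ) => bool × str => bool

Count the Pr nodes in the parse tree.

[Ty [Pr [Pr [Base str]] × [Base ( [Ty [Pr [Base unit]]] )]] => [Ty [Pr [Pr [Base bool]] × [Base str]] => [Ty [Pr [Base bool]]]]]

6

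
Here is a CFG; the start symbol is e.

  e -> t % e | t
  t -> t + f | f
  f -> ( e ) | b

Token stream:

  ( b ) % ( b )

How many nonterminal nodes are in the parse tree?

[e [t [f ( [e [t [f b]]] )]] % [e [t [f ( [e [t [f b]]] )]]]]

12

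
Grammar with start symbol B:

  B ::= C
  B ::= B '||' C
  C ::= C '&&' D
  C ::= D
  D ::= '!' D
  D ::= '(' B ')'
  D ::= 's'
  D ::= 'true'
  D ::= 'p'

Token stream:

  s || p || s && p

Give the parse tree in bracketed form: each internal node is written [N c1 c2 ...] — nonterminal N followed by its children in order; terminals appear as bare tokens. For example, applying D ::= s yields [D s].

[B [B [B [C [D s]]] || [C [D p]]] || [C [C [D s]] && [D p]]]

B
B || C
B || C || C
C || C || C
D || C || C
s || C || C
s || D || C
s || p || C
s || p || C && D
s || p || D && D
s || p || s && D
s || p || s && p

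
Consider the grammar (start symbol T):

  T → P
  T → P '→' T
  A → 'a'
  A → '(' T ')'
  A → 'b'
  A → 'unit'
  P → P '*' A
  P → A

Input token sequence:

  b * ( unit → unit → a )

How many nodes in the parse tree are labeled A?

5

[T [P [P [A b]] * [A ( [T [P [A unit]] → [T [P [A unit]] → [T [P [A a]]]]] )]]]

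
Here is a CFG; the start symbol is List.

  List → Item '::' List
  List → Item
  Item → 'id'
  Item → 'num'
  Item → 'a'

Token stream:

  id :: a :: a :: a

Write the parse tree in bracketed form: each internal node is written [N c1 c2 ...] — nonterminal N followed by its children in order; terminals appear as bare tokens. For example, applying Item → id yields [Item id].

[List [Item id] :: [List [Item a] :: [List [Item a] :: [List [Item a]]]]]

List
Item :: List
id :: List
id :: Item :: List
id :: a :: List
id :: a :: Item :: List
id :: a :: a :: List
id :: a :: a :: Item
id :: a :: a :: a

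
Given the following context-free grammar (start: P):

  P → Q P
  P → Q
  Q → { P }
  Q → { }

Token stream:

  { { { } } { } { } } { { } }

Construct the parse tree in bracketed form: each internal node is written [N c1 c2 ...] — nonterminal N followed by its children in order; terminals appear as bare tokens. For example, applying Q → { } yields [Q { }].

P
Q P
{ P } P
{ Q P } P
{ { P } P } P
{ { Q } P } P
{ { { } } P } P
{ { { } } Q P } P
{ { { } } { } P } P
{ { { } } { } Q } P
{ { { } } { } { } } P
{ { { } } { } { } } Q
{ { { } } { } { } } { P }
{ { { } } { } { } } { Q }
{ { { } } { } { } } { { } }

[P [Q { [P [Q { [P [Q { }]] }] [P [Q { }] [P [Q { }]]]] }] [P [Q { [P [Q { }]] }]]]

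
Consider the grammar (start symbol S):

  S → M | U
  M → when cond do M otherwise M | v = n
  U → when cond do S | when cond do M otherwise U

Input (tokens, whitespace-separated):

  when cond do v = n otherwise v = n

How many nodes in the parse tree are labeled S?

[S [M when cond do [M v = n] otherwise [M v = n]]]

1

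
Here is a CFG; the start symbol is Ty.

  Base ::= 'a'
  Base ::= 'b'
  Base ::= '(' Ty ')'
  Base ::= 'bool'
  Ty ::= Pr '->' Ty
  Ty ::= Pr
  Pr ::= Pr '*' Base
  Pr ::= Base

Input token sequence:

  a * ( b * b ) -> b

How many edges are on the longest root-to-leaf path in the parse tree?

7

[Ty [Pr [Pr [Base a]] * [Base ( [Ty [Pr [Pr [Base b]] * [Base b]]] )]] -> [Ty [Pr [Base b]]]]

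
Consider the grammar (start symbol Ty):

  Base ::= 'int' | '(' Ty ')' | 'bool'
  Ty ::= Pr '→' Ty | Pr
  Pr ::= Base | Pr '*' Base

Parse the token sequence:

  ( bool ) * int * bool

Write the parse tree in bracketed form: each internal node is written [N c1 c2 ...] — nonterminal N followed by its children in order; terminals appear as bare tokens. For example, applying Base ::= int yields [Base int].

Ty
Pr
Pr * Base
Pr * Base * Base
Base * Base * Base
( Ty ) * Base * Base
( Pr ) * Base * Base
( Base ) * Base * Base
( bool ) * Base * Base
( bool ) * int * Base
( bool ) * int * bool

[Ty [Pr [Pr [Pr [Base ( [Ty [Pr [Base bool]]] )]] * [Base int]] * [Base bool]]]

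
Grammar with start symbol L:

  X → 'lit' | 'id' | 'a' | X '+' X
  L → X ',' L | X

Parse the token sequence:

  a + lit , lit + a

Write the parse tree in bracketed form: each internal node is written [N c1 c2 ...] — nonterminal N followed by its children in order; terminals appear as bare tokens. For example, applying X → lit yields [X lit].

L
X , L
X + X , L
a + X , L
a + lit , L
a + lit , X
a + lit , X + X
a + lit , lit + X
a + lit , lit + a

[L [X [X a] + [X lit]] , [L [X [X lit] + [X a]]]]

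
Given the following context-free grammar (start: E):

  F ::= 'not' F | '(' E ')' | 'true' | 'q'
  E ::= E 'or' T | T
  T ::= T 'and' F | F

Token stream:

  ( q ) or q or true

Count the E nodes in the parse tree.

[E [E [E [T [F ( [E [T [F q]]] )]]] or [T [F q]]] or [T [F true]]]

4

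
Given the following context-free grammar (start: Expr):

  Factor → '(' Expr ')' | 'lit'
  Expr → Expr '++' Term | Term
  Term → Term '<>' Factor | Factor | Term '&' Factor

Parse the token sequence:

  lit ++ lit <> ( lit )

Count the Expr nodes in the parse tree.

[Expr [Expr [Term [Factor lit]]] ++ [Term [Term [Factor lit]] <> [Factor ( [Expr [Term [Factor lit]]] )]]]

3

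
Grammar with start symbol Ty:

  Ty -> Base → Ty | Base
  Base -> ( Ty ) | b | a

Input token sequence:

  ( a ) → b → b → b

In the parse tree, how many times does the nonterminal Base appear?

[Ty [Base ( [Ty [Base a]] )] → [Ty [Base b] → [Ty [Base b] → [Ty [Base b]]]]]

5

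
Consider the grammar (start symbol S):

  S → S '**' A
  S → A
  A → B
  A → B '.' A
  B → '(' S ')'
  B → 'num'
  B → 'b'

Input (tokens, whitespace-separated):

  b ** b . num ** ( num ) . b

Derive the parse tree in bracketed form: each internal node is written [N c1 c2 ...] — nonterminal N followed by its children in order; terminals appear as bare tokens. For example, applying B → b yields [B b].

[S [S [S [A [B b]]] ** [A [B b] . [A [B num]]]] ** [A [B ( [S [A [B num]]] )] . [A [B b]]]]

S
S ** A
S ** A ** A
A ** A ** A
B ** A ** A
b ** A ** A
b ** B . A ** A
b ** b . A ** A
b ** b . B ** A
b ** b . num ** A
b ** b . num ** B . A
b ** b . num ** ( S ) . A
b ** b . num ** ( A ) . A
b ** b . num ** ( B ) . A
b ** b . num ** ( num ) . A
b ** b . num ** ( num ) . B
b ** b . num ** ( num ) . b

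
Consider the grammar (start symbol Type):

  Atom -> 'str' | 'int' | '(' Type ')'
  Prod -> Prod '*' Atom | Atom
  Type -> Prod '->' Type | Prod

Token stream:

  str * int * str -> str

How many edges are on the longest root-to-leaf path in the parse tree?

5

[Type [Prod [Prod [Prod [Atom str]] * [Atom int]] * [Atom str]] -> [Type [Prod [Atom str]]]]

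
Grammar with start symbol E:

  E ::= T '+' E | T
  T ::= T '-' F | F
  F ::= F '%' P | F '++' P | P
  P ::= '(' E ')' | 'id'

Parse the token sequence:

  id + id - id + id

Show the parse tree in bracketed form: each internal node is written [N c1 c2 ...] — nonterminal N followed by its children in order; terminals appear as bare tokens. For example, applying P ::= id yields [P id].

E
T + E
F + E
P + E
id + E
id + T + E
id + T - F + E
id + F - F + E
id + P - F + E
id + id - F + E
id + id - P + E
id + id - id + E
id + id - id + T
id + id - id + F
id + id - id + P
id + id - id + id

[E [T [F [P id]]] + [E [T [T [F [P id]]] - [F [P id]]] + [E [T [F [P id]]]]]]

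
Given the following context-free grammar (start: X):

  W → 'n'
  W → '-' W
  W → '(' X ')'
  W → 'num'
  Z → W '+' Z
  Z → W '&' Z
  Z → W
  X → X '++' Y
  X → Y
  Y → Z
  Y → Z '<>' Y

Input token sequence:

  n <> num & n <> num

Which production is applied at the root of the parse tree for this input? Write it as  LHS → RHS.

[X [Y [Z [W n]] <> [Y [Z [W num] & [Z [W n]]] <> [Y [Z [W num]]]]]]

X → Y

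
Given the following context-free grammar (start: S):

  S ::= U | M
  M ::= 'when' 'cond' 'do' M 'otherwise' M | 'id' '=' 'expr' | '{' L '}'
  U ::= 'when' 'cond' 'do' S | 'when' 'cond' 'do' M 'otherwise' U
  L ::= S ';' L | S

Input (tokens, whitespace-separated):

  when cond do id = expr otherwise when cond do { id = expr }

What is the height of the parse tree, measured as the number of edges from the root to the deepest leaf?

8

[S [U when cond do [M id = expr] otherwise [U when cond do [S [M { [L [S [M id = expr]]] }]]]]]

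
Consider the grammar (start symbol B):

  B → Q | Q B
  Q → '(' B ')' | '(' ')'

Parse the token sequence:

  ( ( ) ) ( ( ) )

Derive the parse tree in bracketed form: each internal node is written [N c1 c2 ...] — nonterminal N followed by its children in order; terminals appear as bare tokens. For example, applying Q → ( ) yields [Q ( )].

[B [Q ( [B [Q ( )]] )] [B [Q ( [B [Q ( )]] )]]]

B
Q B
( B ) B
( Q ) B
( ( ) ) B
( ( ) ) Q
( ( ) ) ( B )
( ( ) ) ( Q )
( ( ) ) ( ( ) )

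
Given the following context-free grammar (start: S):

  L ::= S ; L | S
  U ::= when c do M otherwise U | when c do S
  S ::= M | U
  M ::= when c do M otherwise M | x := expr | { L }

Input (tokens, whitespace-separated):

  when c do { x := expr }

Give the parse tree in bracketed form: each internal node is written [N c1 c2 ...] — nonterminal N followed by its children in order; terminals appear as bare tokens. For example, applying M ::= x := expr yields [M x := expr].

S
U
when c do S
when c do M
when c do { L }
when c do { S }
when c do { M }
when c do { x := expr }

[S [U when c do [S [M { [L [S [M x := expr]]] }]]]]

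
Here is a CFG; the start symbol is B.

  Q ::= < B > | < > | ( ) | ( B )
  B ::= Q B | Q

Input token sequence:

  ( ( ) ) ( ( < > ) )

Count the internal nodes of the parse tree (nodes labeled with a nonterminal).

[B [Q ( [B [Q ( )]] )] [B [Q ( [B [Q ( [B [Q < >]] )]] )]]]

10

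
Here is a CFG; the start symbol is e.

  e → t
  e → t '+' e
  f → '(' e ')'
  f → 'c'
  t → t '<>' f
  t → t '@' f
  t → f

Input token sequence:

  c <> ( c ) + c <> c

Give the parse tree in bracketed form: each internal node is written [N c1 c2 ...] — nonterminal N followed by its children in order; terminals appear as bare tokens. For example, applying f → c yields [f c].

[e [t [t [f c]] <> [f ( [e [t [f c]]] )]] + [e [t [t [f c]] <> [f c]]]]

e
t + e
t <> f + e
f <> f + e
c <> f + e
c <> ( e ) + e
c <> ( t ) + e
c <> ( f ) + e
c <> ( c ) + e
c <> ( c ) + t
c <> ( c ) + t <> f
c <> ( c ) + f <> f
c <> ( c ) + c <> f
c <> ( c ) + c <> c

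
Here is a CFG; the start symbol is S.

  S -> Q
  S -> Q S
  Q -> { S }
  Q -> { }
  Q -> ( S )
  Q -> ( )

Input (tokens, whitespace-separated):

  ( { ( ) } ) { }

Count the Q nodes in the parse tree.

[S [Q ( [S [Q { [S [Q ( )]] }]] )] [S [Q { }]]]

4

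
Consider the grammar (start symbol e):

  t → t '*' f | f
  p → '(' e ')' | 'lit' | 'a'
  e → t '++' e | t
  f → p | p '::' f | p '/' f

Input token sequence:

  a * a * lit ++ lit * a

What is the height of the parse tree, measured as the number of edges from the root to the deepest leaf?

6

[e [t [t [t [f [p a]]] * [f [p a]]] * [f [p lit]]] ++ [e [t [t [f [p lit]]] * [f [p a]]]]]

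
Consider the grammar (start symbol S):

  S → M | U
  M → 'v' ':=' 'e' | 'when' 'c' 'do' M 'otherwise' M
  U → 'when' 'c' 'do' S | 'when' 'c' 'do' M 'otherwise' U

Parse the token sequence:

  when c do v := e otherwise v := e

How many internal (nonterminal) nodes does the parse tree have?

[S [M when c do [M v := e] otherwise [M v := e]]]

4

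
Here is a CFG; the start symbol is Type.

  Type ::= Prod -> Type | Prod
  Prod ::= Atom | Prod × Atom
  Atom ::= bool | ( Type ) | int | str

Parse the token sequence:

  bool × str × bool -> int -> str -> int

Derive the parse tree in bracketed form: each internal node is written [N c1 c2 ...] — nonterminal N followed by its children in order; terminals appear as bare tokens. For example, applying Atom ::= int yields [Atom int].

Type
Prod -> Type
Prod × Atom -> Type
Prod × Atom × Atom -> Type
Atom × Atom × Atom -> Type
bool × Atom × Atom -> Type
bool × str × Atom -> Type
bool × str × bool -> Type
bool × str × bool -> Prod -> Type
bool × str × bool -> Atom -> Type
bool × str × bool -> int -> Type
bool × str × bool -> int -> Prod -> Type
bool × str × bool -> int -> Atom -> Type
bool × str × bool -> int -> str -> Type
bool × str × bool -> int -> str -> Prod
bool × str × bool -> int -> str -> Atom
bool × str × bool -> int -> str -> int

[Type [Prod [Prod [Prod [Atom bool]] × [Atom str]] × [Atom bool]] -> [Type [Prod [Atom int]] -> [Type [Prod [Atom str]] -> [Type [Prod [Atom int]]]]]]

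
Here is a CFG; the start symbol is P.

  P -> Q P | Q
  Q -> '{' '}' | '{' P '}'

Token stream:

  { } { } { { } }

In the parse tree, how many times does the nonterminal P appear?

4

[P [Q { }] [P [Q { }] [P [Q { [P [Q { }]] }]]]]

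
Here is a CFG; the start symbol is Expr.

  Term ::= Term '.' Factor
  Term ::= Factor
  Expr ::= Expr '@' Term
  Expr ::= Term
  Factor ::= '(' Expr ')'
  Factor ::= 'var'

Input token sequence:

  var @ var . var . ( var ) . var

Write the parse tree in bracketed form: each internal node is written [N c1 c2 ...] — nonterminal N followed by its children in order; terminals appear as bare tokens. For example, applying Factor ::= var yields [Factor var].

[Expr [Expr [Term [Factor var]]] @ [Term [Term [Term [Term [Factor var]] . [Factor var]] . [Factor ( [Expr [Term [Factor var]]] )]] . [Factor var]]]

Expr
Expr @ Term
Term @ Term
Factor @ Term
var @ Term
var @ Term . Factor
var @ Term . Factor . Factor
var @ Term . Factor . Factor . Factor
var @ Factor . Factor . Factor . Factor
var @ var . Factor . Factor . Factor
var @ var . var . Factor . Factor
var @ var . var . ( Expr ) . Factor
var @ var . var . ( Term ) . Factor
var @ var . var . ( Factor ) . Factor
var @ var . var . ( var ) . Factor
var @ var . var . ( var ) . var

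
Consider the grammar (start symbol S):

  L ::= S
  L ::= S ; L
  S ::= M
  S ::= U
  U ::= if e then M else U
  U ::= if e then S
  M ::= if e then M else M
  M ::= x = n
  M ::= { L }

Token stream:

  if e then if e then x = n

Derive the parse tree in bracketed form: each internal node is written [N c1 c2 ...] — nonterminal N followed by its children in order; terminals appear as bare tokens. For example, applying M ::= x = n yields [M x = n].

S
U
if e then S
if e then U
if e then if e then S
if e then if e then M
if e then if e then x = n

[S [U if e then [S [U if e then [S [M x = n]]]]]]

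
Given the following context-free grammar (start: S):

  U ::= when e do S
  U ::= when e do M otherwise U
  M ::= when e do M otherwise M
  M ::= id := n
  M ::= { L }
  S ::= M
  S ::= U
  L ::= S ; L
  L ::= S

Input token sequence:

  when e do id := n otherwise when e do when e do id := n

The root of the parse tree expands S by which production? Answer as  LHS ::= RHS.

S ::= U

[S [U when e do [M id := n] otherwise [U when e do [S [U when e do [S [M id := n]]]]]]]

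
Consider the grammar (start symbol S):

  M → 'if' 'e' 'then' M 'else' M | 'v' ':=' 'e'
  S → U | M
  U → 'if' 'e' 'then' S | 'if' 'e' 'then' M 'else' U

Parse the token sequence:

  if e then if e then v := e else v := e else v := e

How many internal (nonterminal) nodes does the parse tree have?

[S [M if e then [M if e then [M v := e] else [M v := e]] else [M v := e]]]

6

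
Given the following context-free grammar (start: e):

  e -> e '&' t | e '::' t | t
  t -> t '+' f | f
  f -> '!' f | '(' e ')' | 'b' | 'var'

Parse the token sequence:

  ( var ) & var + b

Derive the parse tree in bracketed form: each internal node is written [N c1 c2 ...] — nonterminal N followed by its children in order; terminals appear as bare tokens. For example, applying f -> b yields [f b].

[e [e [t [f ( [e [t [f var]]] )]]] & [t [t [f var]] + [f b]]]

e
e & t
t & t
f & t
( e ) & t
( t ) & t
( f ) & t
( var ) & t
( var ) & t + f
( var ) & f + f
( var ) & var + f
( var ) & var + b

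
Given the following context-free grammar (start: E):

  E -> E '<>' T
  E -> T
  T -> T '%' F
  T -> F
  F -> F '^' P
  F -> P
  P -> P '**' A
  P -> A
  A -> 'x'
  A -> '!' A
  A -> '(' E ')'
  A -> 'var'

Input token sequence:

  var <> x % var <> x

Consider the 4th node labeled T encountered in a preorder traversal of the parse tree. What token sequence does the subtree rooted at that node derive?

x

[E [E [E [T [F [P [A var]]]]] <> [T [T [F [P [A x]]]] % [F [P [A var]]]]] <> [T [F [P [A x]]]]]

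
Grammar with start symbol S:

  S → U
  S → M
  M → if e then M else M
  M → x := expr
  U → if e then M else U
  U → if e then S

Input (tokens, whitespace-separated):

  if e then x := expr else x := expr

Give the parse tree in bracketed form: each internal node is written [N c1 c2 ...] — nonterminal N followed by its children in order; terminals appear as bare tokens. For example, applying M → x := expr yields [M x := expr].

[S [M if e then [M x := expr] else [M x := expr]]]

S
M
if e then M else M
if e then x := expr else M
if e then x := expr else x := expr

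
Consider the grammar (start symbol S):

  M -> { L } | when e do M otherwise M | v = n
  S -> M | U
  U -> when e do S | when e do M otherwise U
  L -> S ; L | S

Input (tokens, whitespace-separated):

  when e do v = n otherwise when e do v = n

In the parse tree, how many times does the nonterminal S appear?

[S [U when e do [M v = n] otherwise [U when e do [S [M v = n]]]]]

2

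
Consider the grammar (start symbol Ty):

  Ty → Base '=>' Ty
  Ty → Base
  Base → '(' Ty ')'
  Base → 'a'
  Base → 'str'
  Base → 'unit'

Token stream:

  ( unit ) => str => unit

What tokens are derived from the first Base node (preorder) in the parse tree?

[Ty [Base ( [Ty [Base unit]] )] => [Ty [Base str] => [Ty [Base unit]]]]

( unit )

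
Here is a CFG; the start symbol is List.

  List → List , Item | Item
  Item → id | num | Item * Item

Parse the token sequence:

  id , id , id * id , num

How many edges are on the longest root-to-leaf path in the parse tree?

[List [List [List [List [Item id]] , [Item id]] , [Item [Item id] * [Item id]]] , [Item num]]

5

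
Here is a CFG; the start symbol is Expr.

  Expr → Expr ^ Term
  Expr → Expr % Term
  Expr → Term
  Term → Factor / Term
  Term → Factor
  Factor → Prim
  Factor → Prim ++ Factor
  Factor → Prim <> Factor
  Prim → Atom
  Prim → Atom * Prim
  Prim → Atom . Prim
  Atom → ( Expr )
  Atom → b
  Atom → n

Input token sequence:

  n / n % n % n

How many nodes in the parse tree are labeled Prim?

4

[Expr [Expr [Expr [Term [Factor [Prim [Atom n]]] / [Term [Factor [Prim [Atom n]]]]]] % [Term [Factor [Prim [Atom n]]]]] % [Term [Factor [Prim [Atom n]]]]]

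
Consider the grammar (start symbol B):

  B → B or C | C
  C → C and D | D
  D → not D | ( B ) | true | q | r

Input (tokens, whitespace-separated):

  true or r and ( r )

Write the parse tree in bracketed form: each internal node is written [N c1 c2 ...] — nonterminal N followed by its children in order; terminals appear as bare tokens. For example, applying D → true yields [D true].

[B [B [C [D true]]] or [C [C [D r]] and [D ( [B [C [D r]]] )]]]

B
B or C
C or C
D or C
true or C
true or C and D
true or D and D
true or r and D
true or r and ( B )
true or r and ( C )
true or r and ( D )
true or r and ( r )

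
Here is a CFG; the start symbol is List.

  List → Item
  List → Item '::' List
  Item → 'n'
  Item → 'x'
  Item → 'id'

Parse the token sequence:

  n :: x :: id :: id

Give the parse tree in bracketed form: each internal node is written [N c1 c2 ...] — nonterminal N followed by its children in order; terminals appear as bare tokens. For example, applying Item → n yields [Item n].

[List [Item n] :: [List [Item x] :: [List [Item id] :: [List [Item id]]]]]

List
Item :: List
n :: List
n :: Item :: List
n :: x :: List
n :: x :: Item :: List
n :: x :: id :: List
n :: x :: id :: Item
n :: x :: id :: id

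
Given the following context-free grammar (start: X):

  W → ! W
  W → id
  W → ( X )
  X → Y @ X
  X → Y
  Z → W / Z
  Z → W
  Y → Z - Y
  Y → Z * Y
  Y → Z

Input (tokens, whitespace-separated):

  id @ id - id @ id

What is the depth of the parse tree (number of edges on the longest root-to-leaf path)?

[X [Y [Z [W id]]] @ [X [Y [Z [W id]] - [Y [Z [W id]]]] @ [X [Y [Z [W id]]]]]]

6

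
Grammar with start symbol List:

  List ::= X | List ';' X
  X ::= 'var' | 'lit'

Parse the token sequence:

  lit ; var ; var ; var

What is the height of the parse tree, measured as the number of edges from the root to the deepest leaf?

[List [List [List [List [X lit]] ; [X var]] ; [X var]] ; [X var]]

5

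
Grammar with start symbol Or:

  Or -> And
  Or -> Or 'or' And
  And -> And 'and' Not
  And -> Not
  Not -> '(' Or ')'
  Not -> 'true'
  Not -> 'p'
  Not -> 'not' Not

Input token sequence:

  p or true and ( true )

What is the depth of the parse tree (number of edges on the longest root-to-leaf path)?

[Or [Or [And [Not p]]] or [And [And [Not true]] and [Not ( [Or [And [Not true]]] )]]]

6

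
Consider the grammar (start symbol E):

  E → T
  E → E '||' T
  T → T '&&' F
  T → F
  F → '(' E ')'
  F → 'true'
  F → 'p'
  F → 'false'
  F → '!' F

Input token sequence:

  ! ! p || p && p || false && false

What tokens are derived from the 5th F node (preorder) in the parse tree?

p

[E [E [E [T [F ! [F ! [F p]]]]] || [T [T [F p]] && [F p]]] || [T [T [F false]] && [F false]]]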